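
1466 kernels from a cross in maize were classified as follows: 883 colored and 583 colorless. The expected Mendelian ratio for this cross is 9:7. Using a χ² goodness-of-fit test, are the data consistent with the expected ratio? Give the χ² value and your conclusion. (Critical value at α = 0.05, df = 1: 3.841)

Under the 9:7 hypothesis (Σ ratio = 16, N = 1466):
  colored: 1466 × 9/16 = 824.625
  colorless: 1466 × 7/16 = 641.375
χ² = Σ (O − E)² / E
  colored: (883 − 824.625)² / 824.625 = 4.1324
  colorless: (583 − 641.375)² / 641.375 = 5.3130
χ² = 4.1324 + 5.3130 = 9.4454 ≈ 9.445
Degrees of freedom = 2 − 1 = 1; critical value at α = 0.05 is 3.841.
Since 9.445 > 3.841, we reject the null hypothesis — the data do not fit the 9:7 ratio.

9.445; not consistent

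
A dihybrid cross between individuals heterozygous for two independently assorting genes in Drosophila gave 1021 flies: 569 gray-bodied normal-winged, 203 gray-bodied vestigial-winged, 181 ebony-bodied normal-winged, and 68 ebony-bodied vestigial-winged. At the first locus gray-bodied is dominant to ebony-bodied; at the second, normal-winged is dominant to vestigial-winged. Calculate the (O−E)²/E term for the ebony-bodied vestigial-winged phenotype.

A dihybrid F₂ with independent assortment and complete dominance at both loci gives a 9:3:3:1 phenotypic ratio.
Total ratio parts = 16. Expected numbers out of 1021:
  gray-bodied normal-winged: 1021 × 9/16 = 574.3125
  gray-bodied vestigial-winged: 1021 × 3/16 = 191.4375
  ebony-bodied normal-winged: 1021 × 3/16 = 191.4375
  ebony-bodied vestigial-winged: 1021 × 1/16 = 63.8125
Contribution of ebony-bodied vestigial-winged: (68 − 63.8125)² / 63.8125 = 0.2748

0.275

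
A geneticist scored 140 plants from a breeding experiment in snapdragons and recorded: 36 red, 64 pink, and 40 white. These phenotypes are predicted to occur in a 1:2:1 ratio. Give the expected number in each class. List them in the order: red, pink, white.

35, 70, 35

The 1:2:1 ratio has 4 parts, so with N = 140 the expected counts are:
  red: 140 × 1/4 = 35
  pink: 140 × 2/4 = 70
  white: 140 × 1/4 = 35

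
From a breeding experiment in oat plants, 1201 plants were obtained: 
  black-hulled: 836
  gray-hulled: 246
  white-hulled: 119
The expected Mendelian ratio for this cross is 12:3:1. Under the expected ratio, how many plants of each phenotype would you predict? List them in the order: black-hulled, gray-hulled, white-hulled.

900.75, 225.1875, 75.0625

Under the 12:3:1 hypothesis (Σ ratio = 16, N = 1201):
  black-hulled: 1201 × 12/16 = 900.75
  gray-hulled: 1201 × 3/16 = 225.1875
  white-hulled: 1201 × 1/16 = 75.0625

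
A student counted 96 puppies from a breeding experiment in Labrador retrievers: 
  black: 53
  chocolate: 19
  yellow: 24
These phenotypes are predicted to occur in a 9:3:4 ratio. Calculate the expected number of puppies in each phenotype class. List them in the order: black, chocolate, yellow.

54, 18, 24

Under the 9:3:4 hypothesis (Σ ratio = 16, N = 96):
  black: 96 × 9/16 = 54
  chocolate: 96 × 3/16 = 18
  yellow: 96 × 4/16 = 24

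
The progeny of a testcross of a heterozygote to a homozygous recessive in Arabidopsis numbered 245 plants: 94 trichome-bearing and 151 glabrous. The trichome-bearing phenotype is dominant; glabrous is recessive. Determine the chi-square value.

A testcross of a heterozygote (Aa × aa) gives a 1:1 phenotypic ratio.
The 1:1 ratio has 2 parts, so with N = 245 the expected counts are:
  trichome-bearing: 245 × 1/2 = 122.5
  glabrous: 245 × 1/2 = 122.5
χ² = Σ (O − E)² / E
  trichome-bearing: (94 − 122.5)² / 122.5 = 6.6306
  glabrous: (151 − 122.5)² / 122.5 = 6.6306
χ² = 6.6306 + 6.6306 = 13.2612 ≈ 13.261

13.261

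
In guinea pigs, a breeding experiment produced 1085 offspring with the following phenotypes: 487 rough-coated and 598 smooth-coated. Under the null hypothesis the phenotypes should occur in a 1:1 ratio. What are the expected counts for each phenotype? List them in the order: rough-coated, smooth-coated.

The 1:1 ratio has 2 parts, so with N = 1085 the expected counts are:
  rough-coated: 1085 × 1/2 = 542.5
  smooth-coated: 1085 × 1/2 = 542.5

542.5, 542.5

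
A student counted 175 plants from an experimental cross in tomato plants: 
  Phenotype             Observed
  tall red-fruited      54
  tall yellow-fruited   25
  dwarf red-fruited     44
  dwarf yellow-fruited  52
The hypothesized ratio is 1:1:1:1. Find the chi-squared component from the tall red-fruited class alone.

2.401

Total ratio parts = 4. Expected numbers out of 175:
  tall red-fruited: 175 × 1/4 = 43.75
  tall yellow-fruited: 175 × 1/4 = 43.75
  dwarf red-fruited: 175 × 1/4 = 43.75
  dwarf yellow-fruited: 175 × 1/4 = 43.75
Contribution of tall red-fruited: (54 − 43.75)² / 43.75 = 2.4014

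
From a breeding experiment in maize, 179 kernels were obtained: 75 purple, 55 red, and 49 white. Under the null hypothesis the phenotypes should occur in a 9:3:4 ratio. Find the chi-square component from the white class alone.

0.404

The 9:3:4 ratio has 16 parts, so with N = 179 the expected counts are:
  purple: 179 × 9/16 = 100.6875
  red: 179 × 3/16 = 33.5625
  white: 179 × 4/16 = 44.75
Contribution of white: (49 − 44.75)² / 44.75 = 0.4036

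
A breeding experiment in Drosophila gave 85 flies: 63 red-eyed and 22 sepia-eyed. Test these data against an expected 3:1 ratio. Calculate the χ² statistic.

The 3:1 ratio has 4 parts, so with N = 85 the expected counts are:
  red-eyed: 85 × 3/4 = 63.75
  sepia-eyed: 85 × 1/4 = 21.25
χ² = Σ (O − E)² / E
  red-eyed: (63 − 63.75)² / 63.75 = 0.0088
  sepia-eyed: (22 − 21.25)² / 21.25 = 0.0265
χ² = 0.0088 + 0.0265 = 0.0353 ≈ 0.035

0.035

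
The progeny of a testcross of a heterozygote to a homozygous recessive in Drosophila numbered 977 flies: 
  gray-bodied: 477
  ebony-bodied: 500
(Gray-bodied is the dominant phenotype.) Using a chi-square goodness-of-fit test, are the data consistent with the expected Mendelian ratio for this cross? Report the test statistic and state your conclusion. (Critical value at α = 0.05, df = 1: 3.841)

A testcross of a heterozygote (Aa × aa) gives a 1:1 phenotypic ratio.
Total ratio parts = 2. Expected numbers out of 977:
  gray-bodied: 977 × 1/2 = 488.5
  ebony-bodied: 977 × 1/2 = 488.5
χ² = Σ (O − E)² / E
  gray-bodied: (477 − 488.5)² / 488.5 = 0.2707
  ebony-bodied: (500 − 488.5)² / 488.5 = 0.2707
χ² = 0.2707 + 0.2707 = 0.5414 ≈ 0.541
Degrees of freedom = 2 − 1 = 1; critical value at α = 0.05 is 3.841.
Since 0.541 < 3.841, we fail to reject the null hypothesis — the data are consistent with the 1:1 ratio.

0.541; consistent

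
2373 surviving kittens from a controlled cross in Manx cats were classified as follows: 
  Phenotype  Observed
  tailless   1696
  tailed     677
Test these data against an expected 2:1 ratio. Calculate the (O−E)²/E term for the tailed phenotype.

Expected counts for N = 2373 under a 2:1 ratio (total parts = 3):
  tailless: 2373 × 2/3 = 1582
  tailed: 2373 × 1/3 = 791
Contribution of tailed: (677 − 791)² / 791 = 16.4298

16.430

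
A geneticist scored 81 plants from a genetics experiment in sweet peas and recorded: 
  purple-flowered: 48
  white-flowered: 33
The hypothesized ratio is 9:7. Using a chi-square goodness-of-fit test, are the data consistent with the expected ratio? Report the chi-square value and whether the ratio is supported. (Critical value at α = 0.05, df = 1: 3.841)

0.298; consistent

Under the 9:7 hypothesis (Σ ratio = 16, N = 81):
  purple-flowered: 81 × 9/16 = 45.5625
  white-flowered: 81 × 7/16 = 35.4375
χ² = Σ (O − E)² / E
  purple-flowered: (48 − 45.5625)² / 45.5625 = 0.1304
  white-flowered: (33 − 35.4375)² / 35.4375 = 0.1677
χ² = 0.1304 + 0.1677 = 0.2981 ≈ 0.298
Degrees of freedom = 2 − 1 = 1; critical value at α = 0.05 is 3.841.
Since 0.298 < 3.841, we fail to reject the null hypothesis — the data are consistent with the 9:7 ratio.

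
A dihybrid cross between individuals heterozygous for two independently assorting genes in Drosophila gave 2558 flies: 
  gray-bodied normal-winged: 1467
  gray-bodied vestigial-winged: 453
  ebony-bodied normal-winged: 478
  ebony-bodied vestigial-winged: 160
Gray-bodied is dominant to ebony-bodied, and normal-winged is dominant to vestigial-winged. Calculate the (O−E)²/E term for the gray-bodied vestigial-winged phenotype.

A dihybrid F₂ with independent assortment and complete dominance at both loci gives a 9:3:3:1 phenotypic ratio.
Under the 9:3:3:1 hypothesis (Σ ratio = 16, N = 2558):
  gray-bodied normal-winged: 2558 × 9/16 = 1438.875
  gray-bodied vestigial-winged: 2558 × 3/16 = 479.625
  ebony-bodied normal-winged: 2558 × 3/16 = 479.625
  ebony-bodied vestigial-winged: 2558 × 1/16 = 159.875
Contribution of gray-bodied vestigial-winged: (453 − 479.625)² / 479.625 = 1.4780

1.478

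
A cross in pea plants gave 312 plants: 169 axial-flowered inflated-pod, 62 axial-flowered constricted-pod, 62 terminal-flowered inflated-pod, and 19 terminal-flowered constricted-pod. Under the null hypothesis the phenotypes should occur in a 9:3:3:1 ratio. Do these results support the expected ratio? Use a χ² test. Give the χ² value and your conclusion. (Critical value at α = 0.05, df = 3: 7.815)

Expected counts for N = 312 under a 9:3:3:1 ratio (total parts = 16):
  axial-flowered inflated-pod: 312 × 9/16 = 175.5
  axial-flowered constricted-pod: 312 × 3/16 = 58.5
  terminal-flowered inflated-pod: 312 × 3/16 = 58.5
  terminal-flowered constricted-pod: 312 × 1/16 = 19.5
χ² = Σ (O − E)² / E
  axial-flowered inflated-pod: (169 − 175.5)² / 175.5 = 0.2407
  axial-flowered constricted-pod: (62 − 58.5)² / 58.5 = 0.2094
  terminal-flowered inflated-pod: (62 − 58.5)² / 58.5 = 0.2094
  terminal-flowered constricted-pod: (19 − 19.5)² / 19.5 = 0.0128
χ² = 0.2407 + 0.2094 + 0.2094 + 0.0128 = 0.6723 ≈ 0.672
Degrees of freedom = 4 − 1 = 3; critical value at α = 0.05 is 7.815.
Since 0.672 < 7.815, we fail to reject the null hypothesis — the data are consistent with the 9:3:3:1 ratio.

0.672; consistent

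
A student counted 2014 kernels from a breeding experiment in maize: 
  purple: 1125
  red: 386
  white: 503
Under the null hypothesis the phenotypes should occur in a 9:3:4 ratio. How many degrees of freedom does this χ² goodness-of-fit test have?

2

A goodness-of-fit test with 3 phenotype classes has df = 3 − 1 = 2.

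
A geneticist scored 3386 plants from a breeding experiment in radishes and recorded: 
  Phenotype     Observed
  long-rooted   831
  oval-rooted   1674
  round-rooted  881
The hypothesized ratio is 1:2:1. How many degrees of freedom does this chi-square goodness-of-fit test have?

2

A goodness-of-fit test with 3 phenotype classes has df = 3 − 1 = 2.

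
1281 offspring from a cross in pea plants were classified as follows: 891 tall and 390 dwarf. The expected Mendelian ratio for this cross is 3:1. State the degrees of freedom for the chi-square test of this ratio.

A goodness-of-fit test with 2 phenotype classes has df = 2 − 1 = 1.

1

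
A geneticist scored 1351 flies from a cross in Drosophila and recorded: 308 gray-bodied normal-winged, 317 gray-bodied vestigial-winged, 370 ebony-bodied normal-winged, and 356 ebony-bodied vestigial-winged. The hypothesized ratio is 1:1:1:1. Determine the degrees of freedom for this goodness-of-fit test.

A goodness-of-fit test with 4 phenotype classes has df = 4 − 1 = 3.

3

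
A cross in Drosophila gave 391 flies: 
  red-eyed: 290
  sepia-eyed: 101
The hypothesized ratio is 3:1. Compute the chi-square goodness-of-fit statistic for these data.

Expected counts for N = 391 under a 3:1 ratio (total parts = 4):
  red-eyed: 391 × 3/4 = 293.25
  sepia-eyed: 391 × 1/4 = 97.75
χ² = Σ (O − E)² / E
  red-eyed: (290 − 293.25)² / 293.25 = 0.0360
  sepia-eyed: (101 − 97.75)² / 97.75 = 0.1081
χ² = 0.0360 + 0.1081 = 0.1441 ≈ 0.144

0.144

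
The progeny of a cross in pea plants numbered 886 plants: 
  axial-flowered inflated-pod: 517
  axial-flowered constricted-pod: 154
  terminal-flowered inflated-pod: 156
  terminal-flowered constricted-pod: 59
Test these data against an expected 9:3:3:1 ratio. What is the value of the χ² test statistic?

The 9:3:3:1 ratio has 16 parts, so with N = 886 the expected counts are:
  axial-flowered inflated-pod: 886 × 9/16 = 498.375
  axial-flowered constricted-pod: 886 × 3/16 = 166.125
  terminal-flowered inflated-pod: 886 × 3/16 = 166.125
  terminal-flowered constricted-pod: 886 × 1/16 = 55.375
χ² = Σ (O − E)² / E
  axial-flowered inflated-pod: (517 − 498.375)² / 498.375 = 0.6960
  axial-flowered constricted-pod: (154 − 166.125)² / 166.125 = 0.8850
  terminal-flowered inflated-pod: (156 − 166.125)² / 166.125 = 0.6171
  terminal-flowered constricted-pod: (59 − 55.375)² / 55.375 = 0.2373
χ² = 0.6960 + 0.8850 + 0.6171 + 0.2373 = 2.4354 ≈ 2.435

2.435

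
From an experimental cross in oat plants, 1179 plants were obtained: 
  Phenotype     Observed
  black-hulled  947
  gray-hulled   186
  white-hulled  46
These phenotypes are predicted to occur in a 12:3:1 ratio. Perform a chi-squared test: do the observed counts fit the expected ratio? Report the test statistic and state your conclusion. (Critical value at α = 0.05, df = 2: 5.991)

20.418; not consistent

The 12:3:1 ratio has 16 parts, so with N = 1179 the expected counts are:
  black-hulled: 1179 × 12/16 = 884.25
  gray-hulled: 1179 × 3/16 = 221.0625
  white-hulled: 1179 × 1/16 = 73.6875
χ² = Σ (O − E)² / E
  black-hulled: (947 − 884.25)² / 884.25 = 4.4530
  gray-hulled: (186 − 221.0625)² / 221.0625 = 5.5612
  white-hulled: (46 − 73.6875)² / 73.6875 = 10.4034
χ² = 4.4530 + 5.5612 + 10.4034 = 20.4176 ≈ 20.418
Degrees of freedom = 3 − 1 = 2; critical value at α = 0.05 is 5.991.
Since 20.418 > 5.991, we reject the null hypothesis — the data do not fit the 12:3:1 ratio.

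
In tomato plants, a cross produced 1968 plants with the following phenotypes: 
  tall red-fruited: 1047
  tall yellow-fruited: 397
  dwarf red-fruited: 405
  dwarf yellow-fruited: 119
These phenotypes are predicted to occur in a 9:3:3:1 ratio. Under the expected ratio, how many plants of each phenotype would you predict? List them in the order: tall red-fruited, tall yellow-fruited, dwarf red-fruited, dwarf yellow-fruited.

Total ratio parts = 16. Expected numbers out of 1968:
  tall red-fruited: 1968 × 9/16 = 1107
  tall yellow-fruited: 1968 × 3/16 = 369
  dwarf red-fruited: 1968 × 3/16 = 369
  dwarf yellow-fruited: 1968 × 1/16 = 123

1107, 369, 369, 123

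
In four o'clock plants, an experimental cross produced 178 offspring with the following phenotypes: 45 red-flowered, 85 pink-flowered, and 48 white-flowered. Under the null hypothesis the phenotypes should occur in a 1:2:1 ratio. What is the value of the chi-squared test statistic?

Under the 1:2:1 hypothesis (Σ ratio = 4, N = 178):
  red-flowered: 178 × 1/4 = 44.5
  pink-flowered: 178 × 2/4 = 89
  white-flowered: 178 × 1/4 = 44.5
χ² = Σ (O − E)² / E
  red-flowered: (45 − 44.5)² / 44.5 = 0.0056
  pink-flowered: (85 − 89)² / 89 = 0.1798
  white-flowered: (48 − 44.5)² / 44.5 = 0.2753
χ² = 0.0056 + 0.1798 + 0.2753 = 0.4607 ≈ 0.461

0.461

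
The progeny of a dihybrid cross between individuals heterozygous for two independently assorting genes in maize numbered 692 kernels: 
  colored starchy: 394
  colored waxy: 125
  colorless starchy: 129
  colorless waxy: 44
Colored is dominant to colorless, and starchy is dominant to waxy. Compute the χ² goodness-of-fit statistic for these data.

A dihybrid F₂ with independent assortment and complete dominance at both loci gives a 9:3:3:1 phenotypic ratio.
Total ratio parts = 16. Expected numbers out of 692:
  colored starchy: 692 × 9/16 = 389.25
  colored waxy: 692 × 3/16 = 129.75
  colorless starchy: 692 × 3/16 = 129.75
  colorless waxy: 692 × 1/16 = 43.25
χ² = Σ (O − E)² / E
  colored starchy: (394 − 389.25)² / 389.25 = 0.0580
  colored waxy: (125 − 129.75)² / 129.75 = 0.1739
  colorless starchy: (129 − 129.75)² / 129.75 = 0.0043
  colorless waxy: (44 − 43.25)² / 43.25 = 0.0130
χ² = 0.0580 + 0.1739 + 0.0043 + 0.0130 = 0.2492 ≈ 0.249

0.249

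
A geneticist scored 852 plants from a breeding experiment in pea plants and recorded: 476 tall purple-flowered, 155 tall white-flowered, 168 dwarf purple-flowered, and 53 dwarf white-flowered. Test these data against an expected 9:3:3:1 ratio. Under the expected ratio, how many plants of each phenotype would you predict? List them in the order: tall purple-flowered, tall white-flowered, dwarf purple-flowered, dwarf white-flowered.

Expected counts for N = 852 under a 9:3:3:1 ratio (total parts = 16):
  tall purple-flowered: 852 × 9/16 = 479.25
  tall white-flowered: 852 × 3/16 = 159.75
  dwarf purple-flowered: 852 × 3/16 = 159.75
  dwarf white-flowered: 852 × 1/16 = 53.25

479.25, 159.75, 159.75, 53.25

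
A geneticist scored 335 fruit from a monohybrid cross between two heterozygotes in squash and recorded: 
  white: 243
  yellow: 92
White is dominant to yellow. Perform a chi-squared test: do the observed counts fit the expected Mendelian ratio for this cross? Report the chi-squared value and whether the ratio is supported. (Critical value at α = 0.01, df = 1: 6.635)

1.084; consistent

For a monohybrid cross between heterozygotes with complete dominance, the expected phenotypic ratio is 3:1.
Expected counts for N = 335 under a 3:1 ratio (total parts = 4):
  white: 335 × 3/4 = 251.25
  yellow: 335 × 1/4 = 83.75
χ² = Σ (O − E)² / E
  white: (243 − 251.25)² / 251.25 = 0.2709
  yellow: (92 − 83.75)² / 83.75 = 0.8127
χ² = 0.2709 + 0.8127 = 1.0836 ≈ 1.084
Degrees of freedom = 2 − 1 = 1; critical value at α = 0.01 is 6.635.
Since 1.084 < 6.635, we fail to reject the null hypothesis — the data are consistent with the 3:1 ratio.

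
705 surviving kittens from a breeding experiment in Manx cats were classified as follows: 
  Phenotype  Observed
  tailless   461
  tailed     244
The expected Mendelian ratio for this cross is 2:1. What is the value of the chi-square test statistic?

0.517

Under the 2:1 hypothesis (Σ ratio = 3, N = 705):
  tailless: 705 × 2/3 = 470
  tailed: 705 × 1/3 = 235
χ² = Σ (O − E)² / E
  tailless: (461 − 470)² / 470 = 0.1723
  tailed: (244 − 235)² / 235 = 0.3447
χ² = 0.1723 + 0.3447 = 0.517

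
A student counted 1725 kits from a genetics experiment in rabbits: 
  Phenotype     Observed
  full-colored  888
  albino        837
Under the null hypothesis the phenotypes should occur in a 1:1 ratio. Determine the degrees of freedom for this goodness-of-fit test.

A goodness-of-fit test with 2 phenotype classes has df = 2 − 1 = 1.

1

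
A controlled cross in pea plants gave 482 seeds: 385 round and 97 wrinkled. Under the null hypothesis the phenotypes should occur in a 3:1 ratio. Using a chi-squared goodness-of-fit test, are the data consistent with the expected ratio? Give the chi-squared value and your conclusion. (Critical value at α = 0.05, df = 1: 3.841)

Expected counts for N = 482 under a 3:1 ratio (total parts = 4):
  round: 482 × 3/4 = 361.5
  wrinkled: 482 × 1/4 = 120.5
χ² = Σ (O − E)² / E
  round: (385 − 361.5)² / 361.5 = 1.5277
  wrinkled: (97 − 120.5)² / 120.5 = 4.5830
χ² = 1.5277 + 4.5830 = 6.1107 ≈ 6.111
Degrees of freedom = 2 − 1 = 1; critical value at α = 0.05 is 3.841.
Since 6.111 > 3.841, we reject the null hypothesis — the data do not fit the 3:1 ratio.

6.111; not consistent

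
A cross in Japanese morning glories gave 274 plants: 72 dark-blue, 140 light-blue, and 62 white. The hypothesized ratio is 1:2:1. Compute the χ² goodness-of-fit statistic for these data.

0.861

Under the 1:2:1 hypothesis (Σ ratio = 4, N = 274):
  dark-blue: 274 × 1/4 = 68.5
  light-blue: 274 × 2/4 = 137
  white: 274 × 1/4 = 68.5
χ² = Σ (O − E)² / E
  dark-blue: (72 − 68.5)² / 68.5 = 0.1788
  light-blue: (140 − 137)² / 137 = 0.0657
  white: (62 − 68.5)² / 68.5 = 0.6168
χ² = 0.1788 + 0.0657 + 0.6168 = 0.8613 ≈ 0.861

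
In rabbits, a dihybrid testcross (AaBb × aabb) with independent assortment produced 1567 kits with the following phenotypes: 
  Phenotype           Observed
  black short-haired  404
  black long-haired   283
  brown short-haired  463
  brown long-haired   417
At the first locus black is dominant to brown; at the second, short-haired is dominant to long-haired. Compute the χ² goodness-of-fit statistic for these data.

A dihybrid testcross with independent assortment gives a 1:1:1:1 ratio.
Total ratio parts = 4. Expected numbers out of 1567:
  black short-haired: 1567 × 1/4 = 391.75
  black long-haired: 1567 × 1/4 = 391.75
  brown short-haired: 1567 × 1/4 = 391.75
  brown long-haired: 1567 × 1/4 = 391.75
χ² = Σ (O − E)² / E
  black short-haired: (404 − 391.75)² / 391.75 = 0.3831
  black long-haired: (283 − 391.75)² / 391.75 = 30.1891
  brown short-haired: (463 − 391.75)² / 391.75 = 12.9587
  brown long-haired: (417 − 391.75)² / 391.75 = 1.6275
χ² = 0.3831 + 30.1891 + 12.9587 + 1.6275 = 45.1584 ≈ 45.158

45.158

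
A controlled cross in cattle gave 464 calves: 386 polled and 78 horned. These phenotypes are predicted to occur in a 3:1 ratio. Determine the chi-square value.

16.598

Expected counts for N = 464 under a 3:1 ratio (total parts = 4):
  polled: 464 × 3/4 = 348
  horned: 464 × 1/4 = 116
χ² = Σ (O − E)² / E
  polled: (386 − 348)² / 348 = 4.1494
  horned: (78 − 116)² / 116 = 12.4483
χ² = 4.1494 + 12.4483 = 16.5977 ≈ 16.598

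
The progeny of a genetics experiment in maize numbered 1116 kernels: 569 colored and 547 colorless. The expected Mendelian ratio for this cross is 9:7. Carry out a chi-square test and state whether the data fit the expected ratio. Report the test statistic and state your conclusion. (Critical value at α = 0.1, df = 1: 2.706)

The 9:7 ratio has 16 parts, so with N = 1116 the expected counts are:
  colored: 1116 × 9/16 = 627.75
  colorless: 1116 × 7/16 = 488.25
χ² = Σ (O − E)² / E
  colored: (569 − 627.75)² / 627.75 = 5.4983
  colorless: (547 − 488.25)² / 488.25 = 7.0693
χ² = 5.4983 + 7.0693 = 12.5676 ≈ 12.568
Degrees of freedom = 2 − 1 = 1; critical value at α = 0.1 is 2.706.
Since 12.568 > 2.706, we reject the null hypothesis — the data do not fit the 9:7 ratio.

12.568; not consistent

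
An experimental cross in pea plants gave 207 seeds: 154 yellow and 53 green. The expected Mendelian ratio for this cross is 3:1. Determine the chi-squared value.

Under the 3:1 hypothesis (Σ ratio = 4, N = 207):
  yellow: 207 × 3/4 = 155.25
  green: 207 × 1/4 = 51.75
χ² = Σ (O − E)² / E
  yellow: (154 − 155.25)² / 155.25 = 0.0101
  green: (53 − 51.75)² / 51.75 = 0.0302
χ² = 0.0101 + 0.0302 = 0.0403 ≈ 0.040

0.040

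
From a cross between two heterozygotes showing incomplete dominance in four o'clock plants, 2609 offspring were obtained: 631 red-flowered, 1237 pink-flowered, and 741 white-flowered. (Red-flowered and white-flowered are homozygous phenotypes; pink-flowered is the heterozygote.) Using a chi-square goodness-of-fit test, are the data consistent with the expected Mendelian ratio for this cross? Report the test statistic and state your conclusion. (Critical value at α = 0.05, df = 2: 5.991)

With incomplete dominance, a heterozygote × heterozygote cross gives a 1:2:1 phenotypic ratio.
The 1:2:1 ratio has 4 parts, so with N = 2609 the expected counts are:
  red-flowered: 2609 × 1/4 = 652.25
  pink-flowered: 2609 × 2/4 = 1304.5
  white-flowered: 2609 × 1/4 = 652.25
χ² = Σ (O − E)² / E
  red-flowered: (631 − 652.25)² / 652.25 = 0.6923
  pink-flowered: (1237 − 1304.5)² / 1304.5 = 3.4927
  white-flowered: (741 − 652.25)² / 652.25 = 12.0760
χ² = 0.6923 + 3.4927 + 12.0760 = 16.261
Degrees of freedom = 3 − 1 = 2; critical value at α = 0.05 is 5.991.
Since 16.261 > 5.991, we reject the null hypothesis — the data do not fit the 1:2:1 ratio.

16.261; not consistent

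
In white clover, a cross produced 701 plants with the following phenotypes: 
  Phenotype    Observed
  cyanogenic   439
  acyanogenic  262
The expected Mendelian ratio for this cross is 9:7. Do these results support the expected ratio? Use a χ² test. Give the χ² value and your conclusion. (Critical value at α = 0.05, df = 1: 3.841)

The 9:7 ratio has 16 parts, so with N = 701 the expected counts are:
  cyanogenic: 701 × 9/16 = 394.3125
  acyanogenic: 701 × 7/16 = 306.6875
χ² = Σ (O − E)² / E
  cyanogenic: (439 − 394.3125)² / 394.3125 = 5.0644
  acyanogenic: (262 − 306.6875)² / 306.6875 = 6.5114
χ² = 5.0644 + 6.5114 = 11.5758 ≈ 11.576
Degrees of freedom = 2 − 1 = 1; critical value at α = 0.05 is 3.841.
Since 11.576 > 3.841, we reject the null hypothesis — the data do not fit the 9:7 ratio.

11.576; not consistent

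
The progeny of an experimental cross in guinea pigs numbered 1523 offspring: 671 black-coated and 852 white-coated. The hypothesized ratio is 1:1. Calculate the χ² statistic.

Expected counts for N = 1523 under a 1:1 ratio (total parts = 2):
  black-coated: 1523 × 1/2 = 761.5
  white-coated: 1523 × 1/2 = 761.5
χ² = Σ (O − E)² / E
  black-coated: (671 − 761.5)² / 761.5 = 10.7554
  white-coated: (852 − 761.5)² / 761.5 = 10.7554
χ² = 10.7554 + 10.7554 = 21.5108 ≈ 21.511

21.511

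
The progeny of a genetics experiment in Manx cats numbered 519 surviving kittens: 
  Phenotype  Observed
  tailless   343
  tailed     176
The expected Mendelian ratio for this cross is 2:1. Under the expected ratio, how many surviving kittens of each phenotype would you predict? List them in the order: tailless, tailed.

Under the 2:1 hypothesis (Σ ratio = 3, N = 519):
  tailless: 519 × 2/3 = 346
  tailed: 519 × 1/3 = 173

346, 173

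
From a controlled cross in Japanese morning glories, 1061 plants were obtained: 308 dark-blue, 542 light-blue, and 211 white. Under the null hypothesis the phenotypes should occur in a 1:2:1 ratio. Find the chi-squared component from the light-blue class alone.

0.249

Total ratio parts = 4. Expected numbers out of 1061:
  dark-blue: 1061 × 1/4 = 265.25
  light-blue: 1061 × 2/4 = 530.5
  white: 1061 × 1/4 = 265.25
Contribution of light-blue: (542 − 530.5)² / 530.5 = 0.2493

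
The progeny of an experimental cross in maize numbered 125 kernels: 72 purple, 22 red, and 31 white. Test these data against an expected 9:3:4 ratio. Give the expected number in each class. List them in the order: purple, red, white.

70.3125, 23.4375, 31.25

Expected counts for N = 125 under a 9:3:4 ratio (total parts = 16):
  purple: 125 × 9/16 = 70.3125
  red: 125 × 3/16 = 23.4375
  white: 125 × 4/16 = 31.25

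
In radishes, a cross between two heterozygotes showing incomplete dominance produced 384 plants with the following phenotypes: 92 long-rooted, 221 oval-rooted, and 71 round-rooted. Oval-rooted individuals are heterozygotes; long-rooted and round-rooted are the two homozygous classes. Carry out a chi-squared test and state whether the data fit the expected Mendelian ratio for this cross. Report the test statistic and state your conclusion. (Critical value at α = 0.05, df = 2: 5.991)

11.057; not consistent

With incomplete dominance, a heterozygote × heterozygote cross gives a 1:2:1 phenotypic ratio.
The 1:2:1 ratio has 4 parts, so with N = 384 the expected counts are:
  long-rooted: 384 × 1/4 = 96
  oval-rooted: 384 × 2/4 = 192
  round-rooted: 384 × 1/4 = 96
χ² = Σ (O − E)² / E
  long-rooted: (92 − 96)² / 96 = 0.1667
  oval-rooted: (221 − 192)² / 192 = 4.3802
  round-rooted: (71 − 96)² / 96 = 6.5104
χ² = 0.1667 + 4.3802 + 6.5104 = 11.0573 ≈ 11.057
Degrees of freedom = 3 − 1 = 2; critical value at α = 0.05 is 5.991.
Since 11.057 > 5.991, we reject the null hypothesis — the data do not fit the 1:2:1 ratio.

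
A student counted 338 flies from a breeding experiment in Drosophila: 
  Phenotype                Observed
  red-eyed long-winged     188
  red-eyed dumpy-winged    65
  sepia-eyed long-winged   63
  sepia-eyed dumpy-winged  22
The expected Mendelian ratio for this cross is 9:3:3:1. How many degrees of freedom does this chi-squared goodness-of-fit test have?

A goodness-of-fit test with 4 phenotype classes has df = 4 − 1 = 3.

3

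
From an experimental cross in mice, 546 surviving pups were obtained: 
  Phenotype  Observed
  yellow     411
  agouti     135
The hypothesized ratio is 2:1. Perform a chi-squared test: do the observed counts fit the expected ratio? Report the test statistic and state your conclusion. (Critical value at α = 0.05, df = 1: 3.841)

The 2:1 ratio has 3 parts, so with N = 546 the expected counts are:
  yellow: 546 × 2/3 = 364
  agouti: 546 × 1/3 = 182
χ² = Σ (O − E)² / E
  yellow: (411 − 364)² / 364 = 6.0687
  agouti: (135 − 182)² / 182 = 12.1374
χ² = 6.0687 + 12.1374 = 18.2061 ≈ 18.206
Degrees of freedom = 2 − 1 = 1; critical value at α = 0.05 is 3.841.
Since 18.206 > 3.841, we reject the null hypothesis — the data do not fit the 2:1 ratio.

18.206; not consistent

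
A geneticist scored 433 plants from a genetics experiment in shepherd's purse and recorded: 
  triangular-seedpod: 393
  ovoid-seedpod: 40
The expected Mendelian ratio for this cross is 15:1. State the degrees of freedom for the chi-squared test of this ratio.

1

A goodness-of-fit test with 2 phenotype classes has df = 2 − 1 = 1.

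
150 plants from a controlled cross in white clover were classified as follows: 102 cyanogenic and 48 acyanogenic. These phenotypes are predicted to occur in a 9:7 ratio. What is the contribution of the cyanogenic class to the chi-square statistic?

The 9:7 ratio has 16 parts, so with N = 150 the expected counts are:
  cyanogenic: 150 × 9/16 = 84.375
  acyanogenic: 150 × 7/16 = 65.625
Contribution of cyanogenic: (102 − 84.375)² / 84.375 = 3.6817

3.682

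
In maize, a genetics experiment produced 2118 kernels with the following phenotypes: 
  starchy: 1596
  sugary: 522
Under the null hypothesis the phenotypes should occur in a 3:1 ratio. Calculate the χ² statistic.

0.142

The 3:1 ratio has 4 parts, so with N = 2118 the expected counts are:
  starchy: 2118 × 3/4 = 1588.5
  sugary: 2118 × 1/4 = 529.5
χ² = Σ (O − E)² / E
  starchy: (1596 − 1588.5)² / 1588.5 = 0.0354
  sugary: (522 − 529.5)² / 529.5 = 0.1062
χ² = 0.0354 + 0.1062 = 0.1416 ≈ 0.142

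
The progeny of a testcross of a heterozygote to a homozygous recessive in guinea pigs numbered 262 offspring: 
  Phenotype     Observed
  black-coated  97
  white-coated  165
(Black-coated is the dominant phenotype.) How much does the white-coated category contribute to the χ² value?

A testcross of a heterozygote (Aa × aa) gives a 1:1 phenotypic ratio.
Expected counts for N = 262 under a 1:1 ratio (total parts = 2):
  black-coated: 262 × 1/2 = 131
  white-coated: 262 × 1/2 = 131
Contribution of white-coated: (165 − 131)² / 131 = 8.8244

8.824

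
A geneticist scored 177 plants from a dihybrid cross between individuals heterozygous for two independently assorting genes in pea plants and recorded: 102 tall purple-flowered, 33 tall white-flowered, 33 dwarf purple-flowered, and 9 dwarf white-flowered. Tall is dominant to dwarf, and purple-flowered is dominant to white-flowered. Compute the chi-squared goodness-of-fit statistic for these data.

0.446

A dihybrid F₂ with independent assortment and complete dominance at both loci gives a 9:3:3:1 phenotypic ratio.
The 9:3:3:1 ratio has 16 parts, so with N = 177 the expected counts are:
  tall purple-flowered: 177 × 9/16 = 99.5625
  tall white-flowered: 177 × 3/16 = 33.1875
  dwarf purple-flowered: 177 × 3/16 = 33.1875
  dwarf white-flowered: 177 × 1/16 = 11.0625
χ² = Σ (O − E)² / E
  tall purple-flowered: (102 − 99.5625)² / 99.5625 = 0.0597
  tall white-flowered: (33 − 33.1875)² / 33.1875 = 0.0011
  dwarf purple-flowered: (33 − 33.1875)² / 33.1875 = 0.0011
  dwarf white-flowered: (9 − 11.0625)² / 11.0625 = 0.3845
χ² = 0.0597 + 0.0011 + 0.0011 + 0.3845 = 0.4464 ≈ 0.446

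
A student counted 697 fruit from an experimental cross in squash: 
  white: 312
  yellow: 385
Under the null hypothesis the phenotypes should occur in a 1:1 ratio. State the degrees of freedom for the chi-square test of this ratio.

A goodness-of-fit test with 2 phenotype classes has df = 2 − 1 = 1.

1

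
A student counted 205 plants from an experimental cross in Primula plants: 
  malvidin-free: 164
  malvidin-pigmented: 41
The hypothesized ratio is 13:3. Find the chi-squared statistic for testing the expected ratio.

Expected counts for N = 205 under a 13:3 ratio (total parts = 16):
  malvidin-free: 205 × 13/16 = 166.5625
  malvidin-pigmented: 205 × 3/16 = 38.4375
χ² = Σ (O − E)² / E
  malvidin-free: (164 − 166.5625)² / 166.5625 = 0.0394
  malvidin-pigmented: (41 − 38.4375)² / 38.4375 = 0.1708
χ² = 0.0394 + 0.1708 = 0.2102 ≈ 0.210

0.210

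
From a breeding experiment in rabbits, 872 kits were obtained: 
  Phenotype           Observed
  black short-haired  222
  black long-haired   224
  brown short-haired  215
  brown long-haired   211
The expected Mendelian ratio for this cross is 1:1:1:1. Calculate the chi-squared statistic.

0.505

Expected counts for N = 872 under a 1:1:1:1 ratio (total parts = 4):
  black short-haired: 872 × 1/4 = 218
  black long-haired: 872 × 1/4 = 218
  brown short-haired: 872 × 1/4 = 218
  brown long-haired: 872 × 1/4 = 218
χ² = Σ (O − E)² / E
  black short-haired: (222 − 218)² / 218 = 0.0734
  black long-haired: (224 − 218)² / 218 = 0.1651
  brown short-haired: (215 − 218)² / 218 = 0.0413
  brown long-haired: (211 − 218)² / 218 = 0.2248
χ² = 0.0734 + 0.1651 + 0.0413 + 0.2248 = 0.5046 ≈ 0.505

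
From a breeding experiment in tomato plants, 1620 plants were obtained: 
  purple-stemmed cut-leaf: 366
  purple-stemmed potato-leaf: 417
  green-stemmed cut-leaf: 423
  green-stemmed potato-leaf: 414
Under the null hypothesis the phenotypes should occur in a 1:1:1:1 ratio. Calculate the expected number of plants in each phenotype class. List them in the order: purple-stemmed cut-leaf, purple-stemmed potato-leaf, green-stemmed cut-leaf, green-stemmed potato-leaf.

405, 405, 405, 405

Total ratio parts = 4. Expected numbers out of 1620:
  purple-stemmed cut-leaf: 1620 × 1/4 = 405
  purple-stemmed potato-leaf: 1620 × 1/4 = 405
  green-stemmed cut-leaf: 1620 × 1/4 = 405
  green-stemmed potato-leaf: 1620 × 1/4 = 405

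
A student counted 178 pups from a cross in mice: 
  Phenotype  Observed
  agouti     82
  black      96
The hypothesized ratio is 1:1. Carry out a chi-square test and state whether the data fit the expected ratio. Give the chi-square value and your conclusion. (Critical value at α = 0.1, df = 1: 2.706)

1.101; consistent

Under the 1:1 hypothesis (Σ ratio = 2, N = 178):
  agouti: 178 × 1/2 = 89
  black: 178 × 1/2 = 89
χ² = Σ (O − E)² / E
  agouti: (82 − 89)² / 89 = 0.5506
  black: (96 − 89)² / 89 = 0.5506
χ² = 0.5506 + 0.5506 = 1.1012 ≈ 1.101
Degrees of freedom = 2 − 1 = 1; critical value at α = 0.1 is 2.706.
Since 1.101 < 2.706, we fail to reject the null hypothesis — the data are consistent with the 1:1 ratio.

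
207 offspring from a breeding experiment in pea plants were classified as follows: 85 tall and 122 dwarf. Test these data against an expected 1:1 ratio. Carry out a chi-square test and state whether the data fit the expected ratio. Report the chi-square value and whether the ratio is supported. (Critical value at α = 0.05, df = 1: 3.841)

6.614; not consistent

Total ratio parts = 2. Expected numbers out of 207:
  tall: 207 × 1/2 = 103.5
  dwarf: 207 × 1/2 = 103.5
χ² = Σ (O − E)² / E
  tall: (85 − 103.5)² / 103.5 = 3.3068
  dwarf: (122 − 103.5)² / 103.5 = 3.3068
χ² = 3.3068 + 3.3068 = 6.6136 ≈ 6.614
Degrees of freedom = 2 − 1 = 1; critical value at α = 0.05 is 3.841.
Since 6.614 > 3.841, we reject the null hypothesis — the data do not fit the 1:1 ratio.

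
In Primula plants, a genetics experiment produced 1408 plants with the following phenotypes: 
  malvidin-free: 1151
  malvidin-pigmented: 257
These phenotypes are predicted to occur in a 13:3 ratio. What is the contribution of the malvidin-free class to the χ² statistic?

Under the 13:3 hypothesis (Σ ratio = 16, N = 1408):
  malvidin-free: 1408 × 13/16 = 1144
  malvidin-pigmented: 1408 × 3/16 = 264
Contribution of malvidin-free: (1151 − 1144)² / 1144 = 0.0428

0.043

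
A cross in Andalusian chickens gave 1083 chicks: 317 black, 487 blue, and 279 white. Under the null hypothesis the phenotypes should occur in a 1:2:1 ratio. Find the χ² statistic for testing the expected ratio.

13.637

Under the 1:2:1 hypothesis (Σ ratio = 4, N = 1083):
  black: 1083 × 1/4 = 270.75
  blue: 1083 × 2/4 = 541.5
  white: 1083 × 1/4 = 270.75
χ² = Σ (O − E)² / E
  black: (317 − 270.75)² / 270.75 = 7.9005
  blue: (487 − 541.5)² / 541.5 = 5.4852
  white: (279 − 270.75)² / 270.75 = 0.2514
χ² = 7.9005 + 5.4852 + 0.2514 = 13.6371 ≈ 13.637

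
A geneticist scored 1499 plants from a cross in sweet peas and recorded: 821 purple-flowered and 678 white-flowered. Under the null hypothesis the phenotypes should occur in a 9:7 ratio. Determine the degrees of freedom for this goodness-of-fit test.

A goodness-of-fit test with 2 phenotype classes has df = 2 − 1 = 1.

1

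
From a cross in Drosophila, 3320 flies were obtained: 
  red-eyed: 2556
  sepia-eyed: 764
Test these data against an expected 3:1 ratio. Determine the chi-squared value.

6.998

Under the 3:1 hypothesis (Σ ratio = 4, N = 3320):
  red-eyed: 3320 × 3/4 = 2490
  sepia-eyed: 3320 × 1/4 = 830
χ² = Σ (O − E)² / E
  red-eyed: (2556 − 2490)² / 2490 = 1.7494
  sepia-eyed: (764 − 830)² / 830 = 5.2482
χ² = 1.7494 + 5.2482 = 6.9976 ≈ 6.998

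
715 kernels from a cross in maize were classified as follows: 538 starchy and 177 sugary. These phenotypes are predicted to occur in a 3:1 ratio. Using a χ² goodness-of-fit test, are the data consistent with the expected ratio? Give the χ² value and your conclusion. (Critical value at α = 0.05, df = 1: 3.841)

Total ratio parts = 4. Expected numbers out of 715:
  starchy: 715 × 3/4 = 536.25
  sugary: 715 × 1/4 = 178.75
χ² = Σ (O − E)² / E
  starchy: (538 − 536.25)² / 536.25 = 0.0057
  sugary: (177 − 178.75)² / 178.75 = 0.0171
χ² = 0.0057 + 0.0171 = 0.0228 ≈ 0.023
Degrees of freedom = 2 − 1 = 1; critical value at α = 0.05 is 3.841.
Since 0.023 < 3.841, we fail to reject the null hypothesis — the data are consistent with the 3:1 ratio.

0.023; consistent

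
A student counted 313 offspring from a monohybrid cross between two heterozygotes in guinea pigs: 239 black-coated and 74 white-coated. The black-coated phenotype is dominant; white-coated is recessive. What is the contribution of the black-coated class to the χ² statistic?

For a monohybrid cross between heterozygotes with complete dominance, the expected phenotypic ratio is 3:1.
The 3:1 ratio has 4 parts, so with N = 313 the expected counts are:
  black-coated: 313 × 3/4 = 234.75
  white-coated: 313 × 1/4 = 78.25
Contribution of black-coated: (239 − 234.75)² / 234.75 = 0.0769

0.077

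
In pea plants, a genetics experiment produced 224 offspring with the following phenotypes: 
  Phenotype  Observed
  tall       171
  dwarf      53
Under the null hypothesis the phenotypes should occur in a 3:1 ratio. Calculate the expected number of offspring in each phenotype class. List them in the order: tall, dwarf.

168, 56

Under the 3:1 hypothesis (Σ ratio = 4, N = 224):
  tall: 224 × 3/4 = 168
  dwarf: 224 × 1/4 = 56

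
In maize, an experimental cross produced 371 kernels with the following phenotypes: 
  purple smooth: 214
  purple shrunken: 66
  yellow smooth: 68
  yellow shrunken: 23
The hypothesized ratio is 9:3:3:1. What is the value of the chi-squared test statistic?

Expected counts for N = 371 under a 9:3:3:1 ratio (total parts = 16):
  purple smooth: 371 × 9/16 = 208.6875
  purple shrunken: 371 × 3/16 = 69.5625
  yellow smooth: 371 × 3/16 = 69.5625
  yellow shrunken: 371 × 1/16 = 23.1875
χ² = Σ (O − E)² / E
  purple smooth: (214 − 208.6875)² / 208.6875 = 0.1352
  purple shrunken: (66 − 69.5625)² / 69.5625 = 0.1824
  yellow smooth: (68 − 69.5625)² / 69.5625 = 0.0351
  yellow shrunken: (23 − 23.1875)² / 23.1875 = 0.0015
χ² = 0.1352 + 0.1824 + 0.0351 + 0.0015 = 0.3542 ≈ 0.354

0.354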